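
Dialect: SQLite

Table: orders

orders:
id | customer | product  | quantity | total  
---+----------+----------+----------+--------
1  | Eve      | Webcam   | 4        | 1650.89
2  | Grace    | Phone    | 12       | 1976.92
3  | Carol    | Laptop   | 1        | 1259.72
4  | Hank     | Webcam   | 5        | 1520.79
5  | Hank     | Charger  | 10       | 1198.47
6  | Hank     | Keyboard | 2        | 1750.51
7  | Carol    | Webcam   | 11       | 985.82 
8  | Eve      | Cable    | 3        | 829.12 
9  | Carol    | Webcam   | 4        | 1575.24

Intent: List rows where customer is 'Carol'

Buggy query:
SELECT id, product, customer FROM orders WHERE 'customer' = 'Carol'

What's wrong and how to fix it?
Bug: 'customer' in single quotes is a string literal, not the column; the comparison is literal-vs-literal and never true

Fix: Reference the column as customer without single quotes

Corrected query:
SELECT id, product, customer FROM orders WHERE customer = 'Carol'

Result:
id | product | customer
---+---------+---------
3  | Laptop  | Carol   
7  | Webcam  | Carol   
9  | Webcam  | Carol   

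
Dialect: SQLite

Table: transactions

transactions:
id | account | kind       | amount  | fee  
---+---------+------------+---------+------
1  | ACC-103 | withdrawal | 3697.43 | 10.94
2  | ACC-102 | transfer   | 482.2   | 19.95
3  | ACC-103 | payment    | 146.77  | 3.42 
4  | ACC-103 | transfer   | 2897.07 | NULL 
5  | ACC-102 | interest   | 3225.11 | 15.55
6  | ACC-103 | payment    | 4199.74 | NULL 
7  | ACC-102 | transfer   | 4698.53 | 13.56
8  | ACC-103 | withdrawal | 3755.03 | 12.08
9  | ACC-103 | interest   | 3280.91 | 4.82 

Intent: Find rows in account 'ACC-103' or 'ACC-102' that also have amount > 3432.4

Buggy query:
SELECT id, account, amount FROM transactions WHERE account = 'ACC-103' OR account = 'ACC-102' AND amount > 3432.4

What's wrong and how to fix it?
Bug: Without parentheses, AND is evaluated before OR, so the amount filter only applies to the 'ACC-102' branch

Fix: Group the OR with parentheses (or use IN), then AND the threshold

Corrected query:
SELECT id, account, amount FROM transactions WHERE (account = 'ACC-103' OR account = 'ACC-102') AND amount > 3432.4

Result:
id | account | amount 
---+---------+--------
1  | ACC-103 | 3697.43
6  | ACC-103 | 4199.74
7  | ACC-102 | 4698.53
8  | ACC-103 | 3755.03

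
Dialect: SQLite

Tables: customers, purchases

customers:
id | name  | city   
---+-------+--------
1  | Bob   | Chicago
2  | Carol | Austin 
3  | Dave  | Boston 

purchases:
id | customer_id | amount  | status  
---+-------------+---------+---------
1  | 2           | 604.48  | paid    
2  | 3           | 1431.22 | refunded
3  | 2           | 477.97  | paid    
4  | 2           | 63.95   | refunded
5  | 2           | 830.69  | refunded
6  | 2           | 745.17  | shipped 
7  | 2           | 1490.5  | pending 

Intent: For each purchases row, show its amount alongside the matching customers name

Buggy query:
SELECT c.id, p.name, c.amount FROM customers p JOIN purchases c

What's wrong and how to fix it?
Bug: Missing join condition: each purchases row is matched to all customers rows instead of just its own

Fix: Add ON c.customer_id = p.id to the JOIN

Corrected query:
SELECT c.id, p.name, c.amount FROM customers p JOIN purchases c ON c.customer_id = p.id

Result:
id | name  | amount 
---+-------+--------
1  | Carol | 604.48 
2  | Dave  | 1431.22
3  | Carol | 477.97 
4  | Carol | 63.95  
5  | Carol | 830.69 
6  | Carol | 745.17 
7  | Carol | 1490.5 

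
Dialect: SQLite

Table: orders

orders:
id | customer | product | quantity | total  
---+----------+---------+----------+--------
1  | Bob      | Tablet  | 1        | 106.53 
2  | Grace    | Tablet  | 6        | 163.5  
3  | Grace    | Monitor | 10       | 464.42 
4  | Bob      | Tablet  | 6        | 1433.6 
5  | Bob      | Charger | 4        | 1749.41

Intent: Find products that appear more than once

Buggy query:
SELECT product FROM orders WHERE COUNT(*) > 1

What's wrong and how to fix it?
Bug: COUNT(*) is an aggregate and cannot be used in WHERE

Fix: GROUP BY product, then filter groups with HAVING COUNT(*) > 1

Corrected query:
SELECT product FROM orders GROUP BY product HAVING COUNT(*) > 1

Result:
product
-------
Tablet 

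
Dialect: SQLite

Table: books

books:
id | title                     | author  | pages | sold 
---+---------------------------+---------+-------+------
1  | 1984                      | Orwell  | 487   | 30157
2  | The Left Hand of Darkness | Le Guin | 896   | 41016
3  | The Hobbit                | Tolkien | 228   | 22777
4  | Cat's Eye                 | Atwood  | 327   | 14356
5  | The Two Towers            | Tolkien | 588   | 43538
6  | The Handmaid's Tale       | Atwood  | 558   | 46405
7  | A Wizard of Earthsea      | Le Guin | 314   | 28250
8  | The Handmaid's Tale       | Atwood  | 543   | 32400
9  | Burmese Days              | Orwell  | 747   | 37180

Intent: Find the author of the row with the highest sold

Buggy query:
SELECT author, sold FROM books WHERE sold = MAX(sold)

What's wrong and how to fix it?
Bug: MAX(sold) is an aggregate and cannot be used directly in WHERE

Fix: Use a subquery: WHERE sold = (SELECT MAX(sold) FROM books)

Corrected query:
SELECT author, sold FROM books WHERE sold = (SELECT MAX(sold) FROM books)

Result:
author | sold 
-------+------
Atwood | 46405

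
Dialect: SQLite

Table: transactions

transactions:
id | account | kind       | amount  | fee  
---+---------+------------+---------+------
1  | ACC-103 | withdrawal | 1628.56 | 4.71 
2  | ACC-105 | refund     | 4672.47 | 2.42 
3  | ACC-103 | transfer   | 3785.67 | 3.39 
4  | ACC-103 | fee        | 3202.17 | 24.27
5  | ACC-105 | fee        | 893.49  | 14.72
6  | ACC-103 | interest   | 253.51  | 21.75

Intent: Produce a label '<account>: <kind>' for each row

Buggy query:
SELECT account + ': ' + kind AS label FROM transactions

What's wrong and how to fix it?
Bug: SQLite uses || for string concatenation; + coerces text to numbers (yielding 0)

Fix: Replace + with || to concatenate text

Corrected query:
SELECT account || ': ' || kind AS label FROM transactions

Result:
label              
-------------------
ACC-103: withdrawal
ACC-105: refund    
ACC-103: transfer  
ACC-103: fee       
ACC-105: fee       
ACC-103: interest  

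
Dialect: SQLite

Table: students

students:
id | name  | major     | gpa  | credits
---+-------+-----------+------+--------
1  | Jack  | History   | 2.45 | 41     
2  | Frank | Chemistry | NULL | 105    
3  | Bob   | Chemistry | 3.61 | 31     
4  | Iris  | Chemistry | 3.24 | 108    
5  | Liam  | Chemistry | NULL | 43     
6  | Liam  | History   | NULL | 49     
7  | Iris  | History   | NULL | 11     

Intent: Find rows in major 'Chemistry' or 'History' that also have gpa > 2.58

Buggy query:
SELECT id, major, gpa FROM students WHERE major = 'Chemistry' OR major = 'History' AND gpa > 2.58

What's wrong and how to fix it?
Bug: Without parentheses, AND is evaluated before OR, so the gpa filter only applies to the 'History' branch

Fix: Add parentheses around the OR so the AND applies to both alternatives

Corrected query:
SELECT id, major, gpa FROM students WHERE (major = 'Chemistry' OR major = 'History') AND gpa > 2.58

Result:
id | major     | gpa 
---+-----------+-----
3  | Chemistry | 3.61
4  | Chemistry | 3.24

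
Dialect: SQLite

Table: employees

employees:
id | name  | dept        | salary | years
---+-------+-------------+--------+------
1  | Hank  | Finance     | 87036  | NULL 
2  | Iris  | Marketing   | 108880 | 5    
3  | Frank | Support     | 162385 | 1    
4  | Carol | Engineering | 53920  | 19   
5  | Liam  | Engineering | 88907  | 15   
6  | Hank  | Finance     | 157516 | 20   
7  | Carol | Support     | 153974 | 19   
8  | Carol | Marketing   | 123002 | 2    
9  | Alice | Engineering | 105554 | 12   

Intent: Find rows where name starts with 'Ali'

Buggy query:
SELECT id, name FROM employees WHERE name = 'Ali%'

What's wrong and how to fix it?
Bug: '=' compares the literal string including the % character; pattern matching needs LIKE

Fix: Replace '=' with LIKE so 'Ali%' is treated as a pattern

Corrected query:
SELECT id, name FROM employees WHERE name LIKE 'Ali%'

Result:
id | name 
---+------
9  | Alice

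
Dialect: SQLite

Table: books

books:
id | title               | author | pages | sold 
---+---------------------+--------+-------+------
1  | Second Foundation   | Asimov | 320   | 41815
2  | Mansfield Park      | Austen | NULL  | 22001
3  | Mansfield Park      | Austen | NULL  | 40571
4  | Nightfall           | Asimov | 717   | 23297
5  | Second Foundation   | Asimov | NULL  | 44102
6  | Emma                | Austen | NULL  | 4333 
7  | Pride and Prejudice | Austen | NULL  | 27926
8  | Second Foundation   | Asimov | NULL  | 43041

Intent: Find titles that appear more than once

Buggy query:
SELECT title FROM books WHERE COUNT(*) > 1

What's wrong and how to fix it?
Bug: WHERE can't reference COUNT(*); aggregates are computed after WHERE

Fix: Group first, then use HAVING for the count condition

Corrected query:
SELECT title FROM books GROUP BY title HAVING COUNT(*) > 1

Result:
title            
-----------------
Mansfield Park   
Second Foundation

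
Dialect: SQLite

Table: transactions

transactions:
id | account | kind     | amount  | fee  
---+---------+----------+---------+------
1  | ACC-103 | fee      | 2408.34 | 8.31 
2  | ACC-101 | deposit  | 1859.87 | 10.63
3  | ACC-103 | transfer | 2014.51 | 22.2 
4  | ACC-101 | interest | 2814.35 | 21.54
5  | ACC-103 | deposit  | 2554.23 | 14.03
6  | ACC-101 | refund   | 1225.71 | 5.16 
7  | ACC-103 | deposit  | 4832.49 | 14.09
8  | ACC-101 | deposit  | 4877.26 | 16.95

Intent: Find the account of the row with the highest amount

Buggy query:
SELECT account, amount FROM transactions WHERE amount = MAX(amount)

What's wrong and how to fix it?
Bug: WHERE is evaluated per row; an aggregate over the whole table isn't defined there

Fix: Wrap MAX in a scalar subquery so WHERE compares against a single value

Corrected query:
SELECT account, amount FROM transactions WHERE amount = (SELECT MAX(amount) FROM transactions)

Result:
account | amount 
--------+--------
ACC-101 | 4877.26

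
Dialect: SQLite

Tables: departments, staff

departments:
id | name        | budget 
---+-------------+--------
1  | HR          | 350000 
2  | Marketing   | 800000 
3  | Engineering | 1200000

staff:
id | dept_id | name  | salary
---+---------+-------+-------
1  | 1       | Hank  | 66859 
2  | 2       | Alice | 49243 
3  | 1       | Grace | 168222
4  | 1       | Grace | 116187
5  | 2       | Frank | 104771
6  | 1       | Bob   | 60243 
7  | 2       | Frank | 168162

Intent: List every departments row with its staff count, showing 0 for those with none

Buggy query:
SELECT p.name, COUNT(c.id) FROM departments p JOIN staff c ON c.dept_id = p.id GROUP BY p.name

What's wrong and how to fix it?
Bug: INNER JOIN drops departments rows that have no matching staff rows

Fix: Use LEFT JOIN so parents without children still appear (COUNT(c.id) gives 0)

Corrected query:
SELECT p.name, COUNT(c.id) FROM departments p LEFT JOIN staff c ON c.dept_id = p.id GROUP BY p.name

Result:
name        | COUNT(c.id)
------------+------------
Engineering | 0          
HR          | 4          
Marketing   | 3          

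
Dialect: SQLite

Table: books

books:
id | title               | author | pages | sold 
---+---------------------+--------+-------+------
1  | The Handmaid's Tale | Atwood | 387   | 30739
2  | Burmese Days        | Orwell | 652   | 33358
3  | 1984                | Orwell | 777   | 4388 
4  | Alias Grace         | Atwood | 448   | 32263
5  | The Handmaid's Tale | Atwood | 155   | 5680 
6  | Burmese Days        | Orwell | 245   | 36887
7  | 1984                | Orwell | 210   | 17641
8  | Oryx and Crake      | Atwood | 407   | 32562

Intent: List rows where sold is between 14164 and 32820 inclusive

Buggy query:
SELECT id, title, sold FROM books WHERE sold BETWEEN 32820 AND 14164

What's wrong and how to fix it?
Bug: BETWEEN expects the lower bound first; with 32820 AND 14164 the range is empty

Fix: Swap the bounds so the smaller value comes first

Corrected query:
SELECT id, title, sold FROM books WHERE sold BETWEEN 14164 AND 32820

Result:
id | title               | sold 
---+---------------------+------
1  | The Handmaid's Tale | 30739
4  | Alias Grace         | 32263
7  | 1984                | 17641
8  | Oryx and Crake      | 32562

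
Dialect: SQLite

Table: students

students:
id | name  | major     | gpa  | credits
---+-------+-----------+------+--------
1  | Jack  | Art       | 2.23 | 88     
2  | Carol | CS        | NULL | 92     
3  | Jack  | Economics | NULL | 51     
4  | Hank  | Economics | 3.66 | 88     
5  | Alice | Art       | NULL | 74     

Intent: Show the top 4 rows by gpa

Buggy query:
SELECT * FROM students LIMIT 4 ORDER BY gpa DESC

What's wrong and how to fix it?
Bug: LIMIT must come after ORDER BY

Fix: Swap the clauses: ORDER BY first, then LIMIT

Corrected query:
SELECT * FROM students ORDER BY gpa DESC LIMIT 4

Result:
id | name  | major     | gpa  | credits
---+-------+-----------+------+--------
4  | Hank  | Economics | 3.66 | 88     
1  | Jack  | Art       | 2.23 | 88     
2  | Carol | CS        | NULL | 92     
3  | Jack  | Economics | NULL | 51     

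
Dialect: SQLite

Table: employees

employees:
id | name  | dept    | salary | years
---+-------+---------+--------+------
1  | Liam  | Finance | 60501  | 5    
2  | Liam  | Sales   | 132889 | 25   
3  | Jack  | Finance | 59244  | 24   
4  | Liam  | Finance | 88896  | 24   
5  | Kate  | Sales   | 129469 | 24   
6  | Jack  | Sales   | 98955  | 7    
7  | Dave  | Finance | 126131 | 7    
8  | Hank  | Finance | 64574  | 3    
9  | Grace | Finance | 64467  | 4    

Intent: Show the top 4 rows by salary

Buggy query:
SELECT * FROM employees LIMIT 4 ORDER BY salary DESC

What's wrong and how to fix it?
Bug: LIMIT must come after ORDER BY

Fix: Swap the clauses: ORDER BY first, then LIMIT

Corrected query:
SELECT * FROM employees ORDER BY salary DESC LIMIT 4

Result:
id | name | dept    | salary | years
---+------+---------+--------+------
2  | Liam | Sales   | 132889 | 25   
5  | Kate | Sales   | 129469 | 24   
7  | Dave | Finance | 126131 | 7    
6  | Jack | Sales   | 98955  | 7    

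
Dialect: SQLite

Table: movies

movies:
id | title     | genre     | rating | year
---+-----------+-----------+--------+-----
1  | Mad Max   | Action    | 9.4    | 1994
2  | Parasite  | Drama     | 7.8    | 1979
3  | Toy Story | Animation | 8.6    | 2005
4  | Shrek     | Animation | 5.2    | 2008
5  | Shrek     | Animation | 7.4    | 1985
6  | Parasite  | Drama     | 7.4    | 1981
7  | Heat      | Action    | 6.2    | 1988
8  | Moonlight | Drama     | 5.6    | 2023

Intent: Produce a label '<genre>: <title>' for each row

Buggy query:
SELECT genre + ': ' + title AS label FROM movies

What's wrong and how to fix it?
Bug: SQLite uses || for string concatenation; + coerces text to numbers (yielding 0)

Fix: Replace + with || to concatenate text

Corrected query:
SELECT genre || ': ' || title AS label FROM movies

Result:
label               
--------------------
Action: Mad Max     
Drama: Parasite     
Animation: Toy Story
Animation: Shrek    
Animation: Shrek    
Drama: Parasite     
Action: Heat        
Drama: Moonlight    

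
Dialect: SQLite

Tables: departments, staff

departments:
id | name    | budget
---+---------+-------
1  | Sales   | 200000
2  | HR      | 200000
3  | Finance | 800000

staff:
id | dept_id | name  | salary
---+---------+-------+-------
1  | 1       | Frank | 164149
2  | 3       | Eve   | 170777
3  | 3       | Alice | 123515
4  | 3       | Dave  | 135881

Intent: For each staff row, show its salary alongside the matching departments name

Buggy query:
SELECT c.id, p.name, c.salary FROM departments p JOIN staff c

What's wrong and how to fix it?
Bug: JOIN with no ON clause produces a cartesian product; every staff row pairs with every departments row

Fix: Add ON c.dept_id = p.id to the JOIN

Corrected query:
SELECT c.id, p.name, c.salary FROM departments p JOIN staff c ON c.dept_id = p.id

Result:
id | name    | salary
---+---------+-------
1  | Sales   | 164149
2  | Finance | 170777
3  | Finance | 123515
4  | Finance | 135881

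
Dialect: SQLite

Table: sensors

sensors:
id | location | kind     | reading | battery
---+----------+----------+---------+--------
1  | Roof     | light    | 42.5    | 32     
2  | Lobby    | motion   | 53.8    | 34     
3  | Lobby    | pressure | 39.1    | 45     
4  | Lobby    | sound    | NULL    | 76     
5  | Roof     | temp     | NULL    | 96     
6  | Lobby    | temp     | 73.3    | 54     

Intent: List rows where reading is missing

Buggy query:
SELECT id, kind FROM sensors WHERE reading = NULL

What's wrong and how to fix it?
Bug: Comparing to NULL with '=' never matches; NULL = NULL is unknown, not true

Fix: Use IS NULL to test for NULL

Corrected query:
SELECT id, kind FROM sensors WHERE reading IS NULL

Result:
id | kind 
---+------
4  | sound
5  | temp 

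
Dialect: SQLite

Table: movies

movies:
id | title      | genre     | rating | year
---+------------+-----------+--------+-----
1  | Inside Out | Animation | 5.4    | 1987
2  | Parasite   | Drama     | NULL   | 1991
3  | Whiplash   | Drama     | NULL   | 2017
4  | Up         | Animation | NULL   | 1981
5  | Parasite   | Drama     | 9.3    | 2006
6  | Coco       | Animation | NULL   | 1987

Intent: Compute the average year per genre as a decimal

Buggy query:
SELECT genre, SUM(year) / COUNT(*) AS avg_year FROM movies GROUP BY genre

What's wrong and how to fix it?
Bug: SUM(year) and COUNT(*) are both integers; the division truncates the fractional part

Fix: Multiply by 1.0 (or CAST to REAL) to force floating-point division

Corrected query:
SELECT genre, SUM(year) * 1.0 / COUNT(*) AS avg_year FROM movies GROUP BY genre

Result:
genre     | avg_year   
----------+------------
Animation | 1985       
Drama     | 2004.666667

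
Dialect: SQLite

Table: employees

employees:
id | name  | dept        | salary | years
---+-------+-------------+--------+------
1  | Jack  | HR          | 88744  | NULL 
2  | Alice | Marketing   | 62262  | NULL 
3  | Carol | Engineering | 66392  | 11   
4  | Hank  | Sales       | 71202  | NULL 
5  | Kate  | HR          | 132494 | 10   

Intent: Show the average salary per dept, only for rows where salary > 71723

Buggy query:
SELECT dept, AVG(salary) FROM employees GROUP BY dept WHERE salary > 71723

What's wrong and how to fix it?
Bug: Row-level WHERE must come before GROUP BY in the clause order

Fix: Place WHERE between FROM and GROUP BY

Corrected query:
SELECT dept, AVG(salary) FROM employees WHERE salary > 71723 GROUP BY dept

Result:
dept | AVG(salary)
-----+------------
HR   | 110619     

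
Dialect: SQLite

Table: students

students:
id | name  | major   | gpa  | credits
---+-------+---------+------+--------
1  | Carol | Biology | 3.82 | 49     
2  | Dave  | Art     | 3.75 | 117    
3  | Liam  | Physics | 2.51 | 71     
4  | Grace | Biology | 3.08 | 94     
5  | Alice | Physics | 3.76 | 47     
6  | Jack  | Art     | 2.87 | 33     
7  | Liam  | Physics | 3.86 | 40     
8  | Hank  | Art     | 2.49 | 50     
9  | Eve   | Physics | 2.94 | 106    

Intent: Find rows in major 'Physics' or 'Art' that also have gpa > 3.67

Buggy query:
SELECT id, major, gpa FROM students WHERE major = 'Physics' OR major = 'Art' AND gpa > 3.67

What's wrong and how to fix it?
Bug: AND binds tighter than OR, so this parses as major = 'Physics' OR (major = 'Art' AND gpa > 3.67)

Fix: Add parentheses around the OR so the AND applies to both alternatives

Corrected query:
SELECT id, major, gpa FROM students WHERE (major = 'Physics' OR major = 'Art') AND gpa > 3.67

Result:
id | major   | gpa 
---+---------+-----
2  | Art     | 3.75
5  | Physics | 3.76
7  | Physics | 3.86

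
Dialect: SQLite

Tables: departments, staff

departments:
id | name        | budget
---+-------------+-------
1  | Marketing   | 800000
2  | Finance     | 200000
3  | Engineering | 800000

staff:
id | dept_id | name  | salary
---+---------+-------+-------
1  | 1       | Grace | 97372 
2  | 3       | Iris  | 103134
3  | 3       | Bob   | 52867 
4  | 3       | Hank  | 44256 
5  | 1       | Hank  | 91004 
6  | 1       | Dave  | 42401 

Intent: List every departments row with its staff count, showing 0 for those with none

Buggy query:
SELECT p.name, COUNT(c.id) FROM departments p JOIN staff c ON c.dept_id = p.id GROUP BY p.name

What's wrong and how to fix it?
Bug: INNER JOIN drops departments rows that have no matching staff rows

Fix: Use LEFT JOIN so parents without children still appear (COUNT(c.id) gives 0)

Corrected query:
SELECT p.name, COUNT(c.id) FROM departments p LEFT JOIN staff c ON c.dept_id = p.id GROUP BY p.name

Result:
name        | COUNT(c.id)
------------+------------
Engineering | 3          
Finance     | 0          
Marketing   | 3          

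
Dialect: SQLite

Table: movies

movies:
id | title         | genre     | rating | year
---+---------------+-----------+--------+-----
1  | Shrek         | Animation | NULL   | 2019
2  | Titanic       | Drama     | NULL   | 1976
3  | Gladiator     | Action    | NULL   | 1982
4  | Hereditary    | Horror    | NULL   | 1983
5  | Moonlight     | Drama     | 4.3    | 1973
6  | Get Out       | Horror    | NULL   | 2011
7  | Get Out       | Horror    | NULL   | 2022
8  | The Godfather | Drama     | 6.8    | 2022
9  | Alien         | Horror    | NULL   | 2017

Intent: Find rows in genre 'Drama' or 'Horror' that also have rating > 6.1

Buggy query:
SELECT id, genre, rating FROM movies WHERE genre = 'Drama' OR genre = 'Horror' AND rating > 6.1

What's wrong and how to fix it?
Bug: Without parentheses, AND is evaluated before OR, so the rating filter only applies to the 'Horror' branch

Fix: Group the OR with parentheses (or use IN), then AND the threshold

Corrected query:
SELECT id, genre, rating FROM movies WHERE (genre = 'Drama' OR genre = 'Horror') AND rating > 6.1

Result:
id | genre | rating
---+-------+-------
8  | Drama | 6.8   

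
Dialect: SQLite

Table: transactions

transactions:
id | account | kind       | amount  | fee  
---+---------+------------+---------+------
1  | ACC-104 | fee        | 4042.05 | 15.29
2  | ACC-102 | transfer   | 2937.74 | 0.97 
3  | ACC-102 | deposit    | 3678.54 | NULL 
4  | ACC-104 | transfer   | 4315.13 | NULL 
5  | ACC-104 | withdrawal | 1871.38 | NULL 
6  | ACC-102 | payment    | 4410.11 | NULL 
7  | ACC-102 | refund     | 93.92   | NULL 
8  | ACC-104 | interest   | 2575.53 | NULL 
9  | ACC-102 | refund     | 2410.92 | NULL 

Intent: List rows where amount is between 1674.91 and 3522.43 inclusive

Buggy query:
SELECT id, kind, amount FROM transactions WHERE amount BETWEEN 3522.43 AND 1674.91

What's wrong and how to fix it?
Bug: The bounds are reversed; BETWEEN a AND b requires a <= b to match anything

Fix: Write BETWEEN 1674.91 AND 3522.43

Corrected query:
SELECT id, kind, amount FROM transactions WHERE amount BETWEEN 1674.91 AND 3522.43

Result:
id | kind       | amount 
---+------------+--------
2  | transfer   | 2937.74
5  | withdrawal | 1871.38
8  | interest   | 2575.53
9  | refund     | 2410.92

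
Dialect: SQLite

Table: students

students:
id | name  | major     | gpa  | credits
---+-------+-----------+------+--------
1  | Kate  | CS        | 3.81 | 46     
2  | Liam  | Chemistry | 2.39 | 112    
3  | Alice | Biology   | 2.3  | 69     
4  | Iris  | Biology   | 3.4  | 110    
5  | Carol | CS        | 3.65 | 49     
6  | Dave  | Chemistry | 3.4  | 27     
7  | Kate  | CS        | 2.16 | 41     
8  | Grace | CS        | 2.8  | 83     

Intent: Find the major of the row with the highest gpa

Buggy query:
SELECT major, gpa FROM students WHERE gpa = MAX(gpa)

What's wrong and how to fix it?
Bug: MAX(gpa) is an aggregate and cannot be used directly in WHERE

Fix: Use a subquery: WHERE gpa = (SELECT MAX(gpa) FROM students)

Corrected query:
SELECT major, gpa FROM students WHERE gpa = (SELECT MAX(gpa) FROM students)

Result:
major | gpa 
------+-----
CS    | 3.81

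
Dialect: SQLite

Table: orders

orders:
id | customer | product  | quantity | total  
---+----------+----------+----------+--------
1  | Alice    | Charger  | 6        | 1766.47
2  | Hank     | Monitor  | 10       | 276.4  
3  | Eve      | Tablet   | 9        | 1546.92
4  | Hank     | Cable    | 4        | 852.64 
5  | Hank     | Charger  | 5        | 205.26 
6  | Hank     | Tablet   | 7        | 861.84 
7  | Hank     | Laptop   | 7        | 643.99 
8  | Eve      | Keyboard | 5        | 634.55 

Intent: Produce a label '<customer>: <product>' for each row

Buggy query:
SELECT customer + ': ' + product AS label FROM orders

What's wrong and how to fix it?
Bug: '+' is numeric addition; on text columns SQLite converts them to 0 instead of concatenating

Fix: Use the || operator for string concatenation

Corrected query:
SELECT customer || ': ' || product AS label FROM orders

Result:
label         
--------------
Alice: Charger
Hank: Monitor 
Eve: Tablet   
Hank: Cable   
Hank: Charger 
Hank: Tablet  
Hank: Laptop  
Eve: Keyboard 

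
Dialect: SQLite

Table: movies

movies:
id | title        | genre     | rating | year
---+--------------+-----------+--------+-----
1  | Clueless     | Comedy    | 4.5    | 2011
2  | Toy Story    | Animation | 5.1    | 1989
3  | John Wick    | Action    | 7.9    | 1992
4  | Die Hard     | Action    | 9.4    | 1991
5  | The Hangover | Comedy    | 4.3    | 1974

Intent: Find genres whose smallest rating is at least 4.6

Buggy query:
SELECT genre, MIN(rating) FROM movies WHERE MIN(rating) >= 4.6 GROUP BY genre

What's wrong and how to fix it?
Bug: Aggregates like MIN are computed per group after WHERE runs

Fix: Replace WHERE with HAVING after the GROUP BY

Corrected query:
SELECT genre, MIN(rating) FROM movies GROUP BY genre HAVING MIN(rating) >= 4.6

Result:
genre     | MIN(rating)
----------+------------
Action    | 7.9        
Animation | 5.1        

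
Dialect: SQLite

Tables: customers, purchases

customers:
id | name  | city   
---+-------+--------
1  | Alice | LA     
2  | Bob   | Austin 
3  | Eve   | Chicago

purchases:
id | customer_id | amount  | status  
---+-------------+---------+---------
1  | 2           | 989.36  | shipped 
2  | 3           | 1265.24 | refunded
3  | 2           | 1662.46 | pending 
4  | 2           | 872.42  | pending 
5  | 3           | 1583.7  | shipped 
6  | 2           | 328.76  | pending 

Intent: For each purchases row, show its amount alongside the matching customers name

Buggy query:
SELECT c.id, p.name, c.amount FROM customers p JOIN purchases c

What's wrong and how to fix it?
Bug: JOIN with no ON clause produces a cartesian product; every purchases row pairs with every customers row

Fix: Add ON c.customer_id = p.id to the JOIN

Corrected query:
SELECT c.id, p.name, c.amount FROM customers p JOIN purchases c ON c.customer_id = p.id

Result:
id | name | amount 
---+------+--------
1  | Bob  | 989.36 
2  | Eve  | 1265.24
3  | Bob  | 1662.46
4  | Bob  | 872.42 
5  | Eve  | 1583.7 
6  | Bob  | 328.76 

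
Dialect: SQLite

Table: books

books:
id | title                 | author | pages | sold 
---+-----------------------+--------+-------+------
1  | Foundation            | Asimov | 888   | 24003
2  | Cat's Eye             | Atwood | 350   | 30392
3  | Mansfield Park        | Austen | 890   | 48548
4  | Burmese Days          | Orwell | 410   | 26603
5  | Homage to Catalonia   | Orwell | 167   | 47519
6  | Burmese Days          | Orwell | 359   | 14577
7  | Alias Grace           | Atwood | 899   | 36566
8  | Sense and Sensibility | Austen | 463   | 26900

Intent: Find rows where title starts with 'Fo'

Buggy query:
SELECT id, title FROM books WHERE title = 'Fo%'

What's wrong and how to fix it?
Bug: '=' compares the literal string including the % character; pattern matching needs LIKE

Fix: Use LIKE for wildcard pattern matching

Corrected query:
SELECT id, title FROM books WHERE title LIKE 'Fo%'

Result:
id | title     
---+-----------
1  | Foundation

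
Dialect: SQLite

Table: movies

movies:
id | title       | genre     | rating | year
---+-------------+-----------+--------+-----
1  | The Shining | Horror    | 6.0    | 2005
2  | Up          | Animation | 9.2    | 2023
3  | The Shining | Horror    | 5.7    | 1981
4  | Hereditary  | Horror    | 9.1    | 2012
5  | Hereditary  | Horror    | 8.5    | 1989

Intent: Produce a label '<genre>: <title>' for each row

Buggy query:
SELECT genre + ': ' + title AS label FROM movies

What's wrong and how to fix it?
Bug: '+' is numeric addition; on text columns SQLite converts them to 0 instead of concatenating

Fix: Replace + with || to concatenate text

Corrected query:
SELECT genre || ': ' || title AS label FROM movies

Result:
label              
-------------------
Horror: The Shining
Animation: Up      
Horror: The Shining
Horror: Hereditary 
Horror: Hereditary 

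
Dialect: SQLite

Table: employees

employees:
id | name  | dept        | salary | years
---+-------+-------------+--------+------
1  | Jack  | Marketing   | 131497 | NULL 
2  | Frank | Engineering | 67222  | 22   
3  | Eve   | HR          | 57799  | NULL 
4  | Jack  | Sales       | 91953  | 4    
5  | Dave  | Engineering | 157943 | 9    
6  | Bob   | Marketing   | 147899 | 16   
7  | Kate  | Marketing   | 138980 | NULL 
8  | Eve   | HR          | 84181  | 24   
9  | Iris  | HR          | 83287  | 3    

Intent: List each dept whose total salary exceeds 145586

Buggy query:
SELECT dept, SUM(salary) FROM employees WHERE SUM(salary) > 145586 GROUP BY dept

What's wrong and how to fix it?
Bug: SUM(salary) is an aggregate, but WHERE filters rows before aggregation

Fix: Move the aggregate condition to a HAVING clause

Corrected query:
SELECT dept, SUM(salary) FROM employees GROUP BY dept HAVING SUM(salary) > 145586

Result:
dept        | SUM(salary)
------------+------------
Engineering | 225165     
HR          | 225267     
Marketing   | 418376     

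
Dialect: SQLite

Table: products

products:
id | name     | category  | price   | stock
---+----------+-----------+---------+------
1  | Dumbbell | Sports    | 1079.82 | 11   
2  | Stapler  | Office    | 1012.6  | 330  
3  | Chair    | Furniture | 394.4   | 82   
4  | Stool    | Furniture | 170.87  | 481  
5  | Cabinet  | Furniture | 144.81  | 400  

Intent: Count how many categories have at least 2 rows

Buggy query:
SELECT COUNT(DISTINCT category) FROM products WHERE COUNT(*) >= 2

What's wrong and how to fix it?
Bug: WHERE filters individual rows, not groups, so a group-level COUNT is invalid there

Fix: Group first with HAVING COUNT(*) >= 2, then COUNT the resulting groups

Corrected query:
SELECT COUNT(*) FROM (SELECT category FROM products GROUP BY category HAVING COUNT(*) >= 2)

Result:
COUNT(*)
--------
1       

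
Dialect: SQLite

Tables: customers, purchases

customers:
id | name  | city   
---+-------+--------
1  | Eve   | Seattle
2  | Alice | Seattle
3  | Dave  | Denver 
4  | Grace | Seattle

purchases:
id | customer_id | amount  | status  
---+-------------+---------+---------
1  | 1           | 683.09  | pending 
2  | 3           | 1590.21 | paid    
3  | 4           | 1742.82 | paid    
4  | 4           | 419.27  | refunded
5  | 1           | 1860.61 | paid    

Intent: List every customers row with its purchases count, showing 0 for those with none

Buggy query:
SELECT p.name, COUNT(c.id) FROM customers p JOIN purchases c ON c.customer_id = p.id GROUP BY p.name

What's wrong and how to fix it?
Bug: An inner join excludes parents with zero children

Fix: Use LEFT JOIN so parents without children still appear (COUNT(c.id) gives 0)

Corrected query:
SELECT p.name, COUNT(c.id) FROM customers p LEFT JOIN purchases c ON c.customer_id = p.id GROUP BY p.name

Result:
name  | COUNT(c.id)
------+------------
Alice | 0          
Dave  | 1          
Eve   | 2          
Grace | 2          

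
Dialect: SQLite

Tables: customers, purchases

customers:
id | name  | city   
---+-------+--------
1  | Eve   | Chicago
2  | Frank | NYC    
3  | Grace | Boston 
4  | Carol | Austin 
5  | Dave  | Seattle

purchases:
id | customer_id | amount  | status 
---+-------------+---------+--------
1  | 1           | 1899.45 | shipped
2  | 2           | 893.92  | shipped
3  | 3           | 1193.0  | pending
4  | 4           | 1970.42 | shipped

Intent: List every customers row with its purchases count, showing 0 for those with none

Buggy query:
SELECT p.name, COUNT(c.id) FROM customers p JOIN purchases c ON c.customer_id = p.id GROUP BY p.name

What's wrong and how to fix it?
Bug: INNER JOIN drops customers rows that have no matching purchases rows

Fix: Switch to LEFT JOIN to retain unmatched parent rows

Corrected query:
SELECT p.name, COUNT(c.id) FROM customers p LEFT JOIN purchases c ON c.customer_id = p.id GROUP BY p.name

Result:
name  | COUNT(c.id)
------+------------
Carol | 1          
Dave  | 0          
Eve   | 1          
Frank | 1          
Grace | 1          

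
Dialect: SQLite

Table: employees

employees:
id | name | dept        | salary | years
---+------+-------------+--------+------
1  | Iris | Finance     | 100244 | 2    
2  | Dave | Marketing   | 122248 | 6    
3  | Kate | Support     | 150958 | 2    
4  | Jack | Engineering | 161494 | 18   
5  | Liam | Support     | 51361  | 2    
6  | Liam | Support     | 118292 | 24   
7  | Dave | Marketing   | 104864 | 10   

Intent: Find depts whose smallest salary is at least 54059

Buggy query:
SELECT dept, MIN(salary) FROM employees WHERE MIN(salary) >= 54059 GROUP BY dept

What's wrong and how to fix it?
Bug: MIN() in WHERE is a misuse of aggregate

Fix: Use HAVING for the per-group MIN condition

Corrected query:
SELECT dept, MIN(salary) FROM employees GROUP BY dept HAVING MIN(salary) >= 54059

Result:
dept        | MIN(salary)
------------+------------
Engineering | 161494     
Finance     | 100244     
Marketing   | 104864     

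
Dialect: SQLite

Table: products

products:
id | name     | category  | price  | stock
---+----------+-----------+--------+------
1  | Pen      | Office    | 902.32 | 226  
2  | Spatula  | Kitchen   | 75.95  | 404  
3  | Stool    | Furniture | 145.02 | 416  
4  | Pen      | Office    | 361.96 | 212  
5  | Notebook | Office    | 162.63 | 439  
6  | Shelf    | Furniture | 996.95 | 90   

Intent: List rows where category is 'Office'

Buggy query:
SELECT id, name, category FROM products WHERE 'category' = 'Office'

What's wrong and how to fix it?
Bug: 'category' in single quotes is a string literal, not the column; the comparison is literal-vs-literal and never true

Fix: Remove the quotes around the column name (or use double quotes for an identifier)

Corrected query:
SELECT id, name, category FROM products WHERE category = 'Office'

Result:
id | name     | category
---+----------+---------
1  | Pen      | Office  
4  | Pen      | Office  
5  | Notebook | Office  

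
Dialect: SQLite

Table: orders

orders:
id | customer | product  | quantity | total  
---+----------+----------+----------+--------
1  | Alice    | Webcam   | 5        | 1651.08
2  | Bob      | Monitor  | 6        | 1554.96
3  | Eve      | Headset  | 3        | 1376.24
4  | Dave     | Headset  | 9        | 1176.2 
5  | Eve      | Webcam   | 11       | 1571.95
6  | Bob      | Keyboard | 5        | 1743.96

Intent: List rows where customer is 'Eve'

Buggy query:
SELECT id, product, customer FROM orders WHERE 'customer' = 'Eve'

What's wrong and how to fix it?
Bug: Single quotes denote string literals in SQL; the column name is being compared as a constant string

Fix: Reference the column as customer without single quotes

Corrected query:
SELECT id, product, customer FROM orders WHERE customer = 'Eve'

Result:
id | product | customer
---+---------+---------
3  | Headset | Eve     
5  | Webcam  | Eve     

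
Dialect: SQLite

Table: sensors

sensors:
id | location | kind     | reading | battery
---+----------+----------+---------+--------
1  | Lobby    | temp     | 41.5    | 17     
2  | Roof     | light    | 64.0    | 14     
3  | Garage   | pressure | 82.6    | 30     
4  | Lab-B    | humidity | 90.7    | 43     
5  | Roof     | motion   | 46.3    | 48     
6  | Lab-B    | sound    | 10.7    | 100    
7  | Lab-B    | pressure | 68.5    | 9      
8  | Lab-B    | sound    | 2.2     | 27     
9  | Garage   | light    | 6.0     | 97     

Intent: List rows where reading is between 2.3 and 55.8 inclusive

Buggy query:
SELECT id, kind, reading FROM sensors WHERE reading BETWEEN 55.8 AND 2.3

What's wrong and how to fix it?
Bug: BETWEEN expects the lower bound first; with 55.8 AND 2.3 the range is empty

Fix: Write BETWEEN 2.3 AND 55.8

Corrected query:
SELECT id, kind, reading FROM sensors WHERE reading BETWEEN 2.3 AND 55.8

Result:
id | kind   | reading
---+--------+--------
1  | temp   | 41.5   
5  | motion | 46.3   
6  | sound  | 10.7   
9  | light  | 6      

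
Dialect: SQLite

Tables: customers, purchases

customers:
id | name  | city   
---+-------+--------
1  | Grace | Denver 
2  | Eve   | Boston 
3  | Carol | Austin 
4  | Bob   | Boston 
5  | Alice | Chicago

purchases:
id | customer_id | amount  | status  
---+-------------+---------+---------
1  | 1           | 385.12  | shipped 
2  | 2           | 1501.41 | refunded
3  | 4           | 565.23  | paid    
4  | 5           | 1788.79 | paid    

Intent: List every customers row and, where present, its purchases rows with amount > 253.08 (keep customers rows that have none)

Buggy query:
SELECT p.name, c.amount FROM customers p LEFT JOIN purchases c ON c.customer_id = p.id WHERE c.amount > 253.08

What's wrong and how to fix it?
Bug: A WHERE condition on the right-hand table after LEFT JOIN drops unmatched parents

Fix: Put 'c.amount > 253.08' in the JOIN's ON clause instead of WHERE

Corrected query:
SELECT p.name, c.amount FROM customers p LEFT JOIN purchases c ON c.customer_id = p.id AND c.amount > 253.08

Result:
name  | amount 
------+--------
Grace | 385.12 
Eve   | 1501.41
Carol | NULL   
Bob   | 565.23 
Alice | 1788.79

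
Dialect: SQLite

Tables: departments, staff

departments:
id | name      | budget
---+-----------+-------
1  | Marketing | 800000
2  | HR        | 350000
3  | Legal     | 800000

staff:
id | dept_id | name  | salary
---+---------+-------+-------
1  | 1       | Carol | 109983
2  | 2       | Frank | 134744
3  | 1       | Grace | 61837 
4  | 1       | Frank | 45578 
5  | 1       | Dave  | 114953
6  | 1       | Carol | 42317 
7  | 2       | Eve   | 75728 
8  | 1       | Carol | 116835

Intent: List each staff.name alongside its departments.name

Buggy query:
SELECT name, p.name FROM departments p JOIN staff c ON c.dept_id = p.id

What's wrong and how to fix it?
Bug: 'name' exists in both joined tables, so the database can't tell which one is meant

Fix: Prefix ambiguous columns with the table alias

Corrected query:
SELECT c.name, p.name FROM departments p JOIN staff c ON c.dept_id = p.id

Result:
name  | name     
------+----------
Carol | Marketing
Frank | HR       
Grace | Marketing
Frank | Marketing
Dave  | Marketing
Carol | Marketing
Eve   | HR       
Carol | Marketing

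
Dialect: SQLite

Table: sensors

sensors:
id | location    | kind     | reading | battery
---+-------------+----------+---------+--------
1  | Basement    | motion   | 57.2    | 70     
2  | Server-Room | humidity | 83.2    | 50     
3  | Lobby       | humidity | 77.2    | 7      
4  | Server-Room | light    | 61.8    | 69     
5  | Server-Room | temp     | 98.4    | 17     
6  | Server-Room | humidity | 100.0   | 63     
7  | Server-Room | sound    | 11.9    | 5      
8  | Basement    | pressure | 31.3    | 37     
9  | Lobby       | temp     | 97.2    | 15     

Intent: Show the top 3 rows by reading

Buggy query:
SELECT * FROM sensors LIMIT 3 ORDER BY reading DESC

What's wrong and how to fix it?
Bug: LIMIT must come after ORDER BY

Fix: Sort with ORDER BY, then apply LIMIT

Corrected query:
SELECT * FROM sensors ORDER BY reading DESC LIMIT 3

Result:
id | location    | kind     | reading | battery
---+-------------+----------+---------+--------
6  | Server-Room | humidity | 100     | 63     
5  | Server-Room | temp     | 98.4    | 17     
9  | Lobby       | temp     | 97.2    | 15     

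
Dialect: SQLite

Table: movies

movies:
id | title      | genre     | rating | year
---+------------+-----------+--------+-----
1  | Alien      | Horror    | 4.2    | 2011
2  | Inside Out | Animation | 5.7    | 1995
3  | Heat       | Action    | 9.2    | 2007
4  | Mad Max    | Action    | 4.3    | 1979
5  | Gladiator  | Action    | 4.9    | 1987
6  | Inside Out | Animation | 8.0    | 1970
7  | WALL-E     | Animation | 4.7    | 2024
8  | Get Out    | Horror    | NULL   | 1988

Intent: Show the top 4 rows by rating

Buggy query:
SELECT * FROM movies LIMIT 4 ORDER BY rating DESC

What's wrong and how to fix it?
Bug: LIMIT must come after ORDER BY

Fix: Sort with ORDER BY, then apply LIMIT

Corrected query:
SELECT * FROM movies ORDER BY rating DESC LIMIT 4

Result:
id | title      | genre     | rating | year
---+------------+-----------+--------+-----
3  | Heat       | Action    | 9.2    | 2007
6  | Inside Out | Animation | 8      | 1970
2  | Inside Out | Animation | 5.7    | 1995
5  | Gladiator  | Action    | 4.9    | 1987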